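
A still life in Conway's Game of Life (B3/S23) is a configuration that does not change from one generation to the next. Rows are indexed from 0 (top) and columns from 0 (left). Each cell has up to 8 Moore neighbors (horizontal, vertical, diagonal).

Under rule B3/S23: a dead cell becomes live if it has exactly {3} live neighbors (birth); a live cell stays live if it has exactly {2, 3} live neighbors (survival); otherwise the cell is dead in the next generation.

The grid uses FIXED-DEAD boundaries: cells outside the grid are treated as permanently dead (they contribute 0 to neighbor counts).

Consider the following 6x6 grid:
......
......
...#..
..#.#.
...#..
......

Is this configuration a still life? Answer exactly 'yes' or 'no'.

Compute generation 1 and compare to generation 0 (given above):
Generation 1:
......
......
...#..
..#.#.
...#..
......
The grids are IDENTICAL -> still life.

Answer: yes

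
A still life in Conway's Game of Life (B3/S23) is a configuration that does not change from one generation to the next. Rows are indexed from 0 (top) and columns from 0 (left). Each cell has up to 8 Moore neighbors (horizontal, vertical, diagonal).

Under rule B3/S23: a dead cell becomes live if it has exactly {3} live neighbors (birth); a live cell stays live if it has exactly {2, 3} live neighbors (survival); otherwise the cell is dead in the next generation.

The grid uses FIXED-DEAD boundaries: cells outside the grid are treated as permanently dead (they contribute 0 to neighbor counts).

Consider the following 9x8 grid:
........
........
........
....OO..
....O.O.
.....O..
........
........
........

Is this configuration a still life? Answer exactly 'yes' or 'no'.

Compute generation 1 and compare to generation 0 (given above):
Generation 1:
........
........
........
....OO..
....O.O.
.....O..
........
........
........
The grids are IDENTICAL -> still life.

Answer: yes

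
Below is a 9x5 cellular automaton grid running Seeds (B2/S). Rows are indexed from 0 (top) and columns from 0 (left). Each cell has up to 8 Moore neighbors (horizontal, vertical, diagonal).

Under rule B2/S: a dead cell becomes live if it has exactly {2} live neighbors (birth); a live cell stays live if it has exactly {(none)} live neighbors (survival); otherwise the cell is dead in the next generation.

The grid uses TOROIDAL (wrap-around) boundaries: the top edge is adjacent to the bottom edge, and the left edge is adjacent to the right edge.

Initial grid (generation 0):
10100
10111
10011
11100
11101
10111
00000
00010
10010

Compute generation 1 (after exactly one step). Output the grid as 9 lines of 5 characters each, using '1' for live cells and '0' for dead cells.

Simulating step by step:
Generation 0 (given above): 23 live cells
Generation 1: 3 live cells
(generation 1 grid is the final answer)

Answer: 00000
00000
00000
00000
00000
00000
11000
00100
00000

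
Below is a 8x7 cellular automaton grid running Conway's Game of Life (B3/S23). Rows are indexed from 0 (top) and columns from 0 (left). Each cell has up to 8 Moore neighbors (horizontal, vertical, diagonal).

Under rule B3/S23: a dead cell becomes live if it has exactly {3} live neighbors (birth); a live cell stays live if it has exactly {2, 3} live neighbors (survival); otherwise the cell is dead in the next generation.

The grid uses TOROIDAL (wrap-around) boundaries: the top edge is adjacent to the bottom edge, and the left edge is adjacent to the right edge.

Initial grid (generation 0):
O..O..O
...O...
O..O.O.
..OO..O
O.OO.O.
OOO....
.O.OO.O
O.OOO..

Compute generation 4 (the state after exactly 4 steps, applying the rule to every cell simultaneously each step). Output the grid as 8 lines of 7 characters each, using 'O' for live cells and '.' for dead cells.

Answer: OOOOO..
..OOOO.
OO...OO
OO.....
O....OO
....O.O
.......
OO.....

Derivation:
Simulating step by step:
Generation 0 (given above): 25 live cells
Generation 1: 16 live cells
OO....O
O.OO...
...O..O
O....O.
O...O..
.....O.
....OOO
.......
Generation 2: 20 live cells
OOO...O
..OO...
OOOOO.O
O...OO.
....OO.
.......
....OOO
.......
Generation 3: 16 live cells
OOOO...
....OO.
O.....O
O.O....
....OOO
......O
.....O.
.O.....
Generation 4: 22 live cells
(generation 4 grid is the final answer)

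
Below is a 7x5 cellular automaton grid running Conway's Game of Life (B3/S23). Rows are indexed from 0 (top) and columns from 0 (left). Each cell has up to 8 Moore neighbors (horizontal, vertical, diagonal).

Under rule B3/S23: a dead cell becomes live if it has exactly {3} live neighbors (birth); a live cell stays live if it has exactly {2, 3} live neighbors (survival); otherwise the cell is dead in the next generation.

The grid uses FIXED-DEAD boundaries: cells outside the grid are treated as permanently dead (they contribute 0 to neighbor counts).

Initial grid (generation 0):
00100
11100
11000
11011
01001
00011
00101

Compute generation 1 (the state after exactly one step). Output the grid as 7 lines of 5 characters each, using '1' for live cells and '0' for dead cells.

Answer: 00100
10100
00010
00011
11000
00101
00001

Derivation:
Simulating step by step:
Generation 0 (given above): 16 live cells
Generation 1: 11 live cells
(generation 1 grid is the final answer)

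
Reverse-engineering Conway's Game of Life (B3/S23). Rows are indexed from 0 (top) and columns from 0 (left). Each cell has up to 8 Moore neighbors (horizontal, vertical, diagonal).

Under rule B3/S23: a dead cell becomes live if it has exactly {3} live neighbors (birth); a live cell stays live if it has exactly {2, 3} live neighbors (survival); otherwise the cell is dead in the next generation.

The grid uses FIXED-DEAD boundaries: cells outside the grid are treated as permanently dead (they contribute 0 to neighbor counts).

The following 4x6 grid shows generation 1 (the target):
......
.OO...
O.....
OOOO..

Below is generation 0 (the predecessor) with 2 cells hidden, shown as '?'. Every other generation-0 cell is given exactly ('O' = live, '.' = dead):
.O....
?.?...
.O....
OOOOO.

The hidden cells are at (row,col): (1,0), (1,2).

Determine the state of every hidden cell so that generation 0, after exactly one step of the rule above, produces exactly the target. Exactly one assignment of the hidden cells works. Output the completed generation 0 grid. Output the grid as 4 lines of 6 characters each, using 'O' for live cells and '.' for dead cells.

Answer: .O....
..O...
.O....
OOOOO.

Derivation:
Hidden generation-0 cells (in order): (1,0), (1,2).
A hidden cell only influences target cells in its own 3x3 neighborhood. Try each of the 2^2 = 4 assignments, step the completed generation 0 forward once under B3/S23, and compare with the target:
  (1,0)=. (1,2)=. -> step gives (1,1)='.' but target has 'O' -> reject
  (1,0)=. (1,2)=O -> step reproduces the target at every cell -> ACCEPT
  (1,0)=O (1,2)=. -> step gives (1,0)='O' but target has '.' -> reject
  (1,0)=O (1,2)=O -> step gives (0,1)='O' but target has '.' -> reject
Unique solution: (1,0)=dead, (1,2)=live.
Check: live-neighbor counts of every cell in the completed generation 0:
112100
232100
345421
233211
Applying B3/S23 to generation 0 with these counts gives:
......
.OO...
O.....
OOOO..
which matches the target exactly.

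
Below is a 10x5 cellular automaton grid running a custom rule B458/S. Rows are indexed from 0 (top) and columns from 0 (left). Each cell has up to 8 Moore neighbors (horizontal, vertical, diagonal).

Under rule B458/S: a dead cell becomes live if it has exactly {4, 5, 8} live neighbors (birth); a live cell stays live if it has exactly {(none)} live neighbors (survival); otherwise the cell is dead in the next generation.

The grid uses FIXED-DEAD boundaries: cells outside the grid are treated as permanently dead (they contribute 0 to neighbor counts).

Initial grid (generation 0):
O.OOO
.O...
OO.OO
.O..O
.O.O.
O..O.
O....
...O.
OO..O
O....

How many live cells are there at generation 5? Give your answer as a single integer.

Simulating step by step:
Generation 0 (given above): 21 live cells
Generation 1: 9 live cells
.....
O.OOO
..O..
O.OO.
..O..
.....
.....
.....
.....
.....
Generation 2: 2 live cells
.....
.....
.O...
.O...
.....
.....
.....
.....
.....
.....
Generation 3: 0 live cells
.....
.....
.....
.....
.....
.....
.....
.....
.....
.....
Generation 4: 0 live cells
.....
.....
.....
.....
.....
.....
.....
.....
.....
.....
Generation 5: 0 live cells
.....
.....
.....
.....
.....
.....
.....
.....
.....
.....
Population at generation 5: 0

Answer: 0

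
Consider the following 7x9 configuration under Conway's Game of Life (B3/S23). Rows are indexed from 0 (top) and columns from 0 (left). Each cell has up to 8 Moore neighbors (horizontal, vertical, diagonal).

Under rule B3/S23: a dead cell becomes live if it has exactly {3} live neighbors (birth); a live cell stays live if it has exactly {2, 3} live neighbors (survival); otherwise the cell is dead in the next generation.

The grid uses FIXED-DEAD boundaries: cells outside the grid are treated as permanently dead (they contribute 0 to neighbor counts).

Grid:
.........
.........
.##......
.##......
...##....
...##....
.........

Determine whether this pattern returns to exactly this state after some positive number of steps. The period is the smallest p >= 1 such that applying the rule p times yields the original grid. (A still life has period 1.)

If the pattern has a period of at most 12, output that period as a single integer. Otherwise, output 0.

Simulating and comparing each generation to the original:
Gen 0 (original, given above): 8 live cells
Gen 1: 6 live cells, differs from original
Gen 2: 8 live cells, MATCHES original -> period = 2

Answer: 2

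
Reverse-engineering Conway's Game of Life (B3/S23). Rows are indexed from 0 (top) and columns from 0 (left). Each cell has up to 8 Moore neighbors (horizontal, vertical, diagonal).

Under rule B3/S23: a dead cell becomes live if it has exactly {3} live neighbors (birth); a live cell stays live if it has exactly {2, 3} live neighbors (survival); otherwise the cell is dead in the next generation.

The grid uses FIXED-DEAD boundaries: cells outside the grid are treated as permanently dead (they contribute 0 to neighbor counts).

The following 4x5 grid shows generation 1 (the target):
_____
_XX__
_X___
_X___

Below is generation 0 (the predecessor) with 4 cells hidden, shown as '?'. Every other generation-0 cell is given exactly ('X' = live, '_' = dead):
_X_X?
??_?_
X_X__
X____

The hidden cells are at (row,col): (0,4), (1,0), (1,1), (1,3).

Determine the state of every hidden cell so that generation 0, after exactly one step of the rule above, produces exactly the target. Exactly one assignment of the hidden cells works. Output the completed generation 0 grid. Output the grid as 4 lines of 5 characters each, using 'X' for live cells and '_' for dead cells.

Answer: _X_X_
_____
X_X__
X____

Derivation:
Hidden generation-0 cells (in order): (0,4), (1,0), (1,1), (1,3).
A hidden cell only influences target cells in its own 3x3 neighborhood. Try each of the 2^4 = 16 assignments, step the completed generation 0 forward once under B3/S23, and compare with the target:
  (0,4)=_ (1,0)=_ (1,1)=_ (1,3)=_ -> step reproduces the target at every cell -> ACCEPT
  (0,4)=_ (1,0)=_ (1,1)=_ (1,3)=X -> step gives (0,2)='X' but target has '_' -> reject
  (0,4)=_ (1,0)=_ (1,1)=X (1,3)=_ -> step gives (0,2)='X' but target has '_' -> reject
  (0,4)=_ (1,0)=_ (1,1)=X (1,3)=X -> step gives (1,0)='X' but target has '_' -> reject
  (0,4)=_ (1,0)=X (1,1)=_ (1,3)=_ -> step gives (1,0)='X' but target has '_' -> reject
  (0,4)=_ (1,0)=X (1,1)=_ (1,3)=X -> step gives (0,2)='X' but target has '_' -> reject
  (0,4)=_ (1,0)=X (1,1)=X (1,3)=_ -> step gives (0,0)='X' but target has '_' -> reject
  (0,4)=_ (1,0)=X (1,1)=X (1,3)=X -> step gives (0,0)='X' but target has '_' -> reject
  (0,4)=X (1,0)=_ (1,1)=_ (1,3)=_ -> step gives (1,3)='X' but target has '_' -> reject
  (0,4)=X (1,0)=_ (1,1)=_ (1,3)=X -> step gives (0,2)='X' but target has '_' -> reject
  (0,4)=X (1,0)=_ (1,1)=X (1,3)=_ -> step gives (0,2)='X' but target has '_' -> reject
  (0,4)=X (1,0)=_ (1,1)=X (1,3)=X -> step gives (0,3)='X' but target has '_' -> reject
  (0,4)=X (1,0)=X (1,1)=_ (1,3)=_ -> step gives (1,0)='X' but target has '_' -> reject
  (0,4)=X (1,0)=X (1,1)=_ (1,3)=X -> step gives (0,2)='X' but target has '_' -> reject
  (0,4)=X (1,0)=X (1,1)=X (1,3)=_ -> step gives (0,0)='X' but target has '_' -> reject
  (0,4)=X (1,0)=X (1,1)=X (1,3)=X -> step gives (0,0)='X' but target has '_' -> reject
Unique solution: (0,4)=dead, (1,0)=dead, (1,1)=dead, (1,3)=dead.
Check: live-neighbor counts of every cell in the completed generation 0:
10201
23321
13010
13110
Applying B3/S23 to generation 0 with these counts gives:
_____
_XX__
_X___
_X___
which matches the target exactly.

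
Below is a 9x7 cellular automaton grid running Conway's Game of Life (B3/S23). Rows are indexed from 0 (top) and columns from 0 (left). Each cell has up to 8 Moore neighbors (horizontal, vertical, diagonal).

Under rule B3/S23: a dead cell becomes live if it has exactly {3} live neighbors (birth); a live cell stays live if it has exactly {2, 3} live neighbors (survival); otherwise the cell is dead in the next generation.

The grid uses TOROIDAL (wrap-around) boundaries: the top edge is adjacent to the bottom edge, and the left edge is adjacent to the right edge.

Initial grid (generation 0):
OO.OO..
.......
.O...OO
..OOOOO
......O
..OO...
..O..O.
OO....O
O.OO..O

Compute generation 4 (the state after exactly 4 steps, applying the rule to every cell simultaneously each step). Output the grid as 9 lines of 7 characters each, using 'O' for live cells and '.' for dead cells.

Answer: .......
.......
.......
...OO..
OO.....
.OOO..O
.O..O..
O....OO
.......

Derivation:
Simulating step by step:
Generation 0 (given above): 24 live cells
Generation 1: 29 live cells
OO.OO.O
.OO.OOO
O.OO..O
..OOO..
......O
..OO...
O.OO..O
...O.O.
...OOO.
Generation 2: 19 live cells
.O.....
.......
O.....O
OOO.OOO
....O..
OOOO..O
.O....O
.....O.
O......
Generation 3: 15 live cells
.......
O......
.......
.O.OO..
....O..
.OOO.OO
.O...OO
O.....O
.......
Generation 4: 13 live cells
(generation 4 grid is the final answer)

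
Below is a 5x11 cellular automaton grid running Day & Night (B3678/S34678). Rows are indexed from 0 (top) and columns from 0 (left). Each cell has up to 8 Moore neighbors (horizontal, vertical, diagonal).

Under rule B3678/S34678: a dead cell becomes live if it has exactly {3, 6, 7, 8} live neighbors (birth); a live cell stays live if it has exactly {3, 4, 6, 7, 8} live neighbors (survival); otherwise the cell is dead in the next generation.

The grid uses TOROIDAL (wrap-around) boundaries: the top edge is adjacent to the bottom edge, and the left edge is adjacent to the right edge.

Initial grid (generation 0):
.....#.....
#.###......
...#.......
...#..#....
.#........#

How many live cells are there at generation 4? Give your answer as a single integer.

Simulating step by step:
Generation 0 (given above): 10 live cells
Generation 1: 9 live cells
#####......
...##......
...#.......
..#........
...........
Generation 2: 8 live cells
..###......
.#..#......
..###......
...........
...........
Generation 3: 7 live cells
...#.......
...###.....
...#.......
...#.......
...#.......
Generation 4: 11 live cells
..##.......
..###......
..##.......
..#.#......
..#.#......
Population at generation 4: 11

Answer: 11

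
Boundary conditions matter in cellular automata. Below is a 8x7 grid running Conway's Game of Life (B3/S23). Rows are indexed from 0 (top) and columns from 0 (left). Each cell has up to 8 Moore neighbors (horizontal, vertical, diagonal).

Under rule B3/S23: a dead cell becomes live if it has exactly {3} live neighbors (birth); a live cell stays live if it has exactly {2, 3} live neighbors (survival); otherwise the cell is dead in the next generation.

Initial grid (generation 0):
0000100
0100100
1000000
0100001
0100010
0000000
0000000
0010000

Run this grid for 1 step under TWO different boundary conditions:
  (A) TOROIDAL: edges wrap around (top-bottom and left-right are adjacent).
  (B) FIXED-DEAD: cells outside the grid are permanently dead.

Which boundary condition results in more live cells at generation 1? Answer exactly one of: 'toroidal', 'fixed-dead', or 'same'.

Answer: toroidal

Derivation:
Under TOROIDAL boundary, generation 1:
0001000
0000000
1100000
0100001
1000000
0000000
0000000
0000000
Population = 6

Under FIXED-DEAD boundary, generation 1:
0000000
0000000
1100000
1100000
0000000
0000000
0000000
0000000
Population = 4

Comparison: toroidal=6, fixed-dead=4 -> toroidal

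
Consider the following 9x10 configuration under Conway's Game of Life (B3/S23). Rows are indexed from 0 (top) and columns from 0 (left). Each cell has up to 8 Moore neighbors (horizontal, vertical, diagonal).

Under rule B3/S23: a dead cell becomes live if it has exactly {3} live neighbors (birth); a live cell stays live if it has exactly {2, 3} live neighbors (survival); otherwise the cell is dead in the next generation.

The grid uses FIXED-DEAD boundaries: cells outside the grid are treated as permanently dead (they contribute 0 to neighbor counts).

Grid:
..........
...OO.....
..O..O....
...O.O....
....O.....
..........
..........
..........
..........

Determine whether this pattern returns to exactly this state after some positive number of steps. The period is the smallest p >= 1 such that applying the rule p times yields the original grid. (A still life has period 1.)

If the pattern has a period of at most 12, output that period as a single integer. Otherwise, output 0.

Simulating and comparing each generation to the original:
Gen 0 (original, given above): 7 live cells
Gen 1: 7 live cells, MATCHES original -> period = 1

Answer: 1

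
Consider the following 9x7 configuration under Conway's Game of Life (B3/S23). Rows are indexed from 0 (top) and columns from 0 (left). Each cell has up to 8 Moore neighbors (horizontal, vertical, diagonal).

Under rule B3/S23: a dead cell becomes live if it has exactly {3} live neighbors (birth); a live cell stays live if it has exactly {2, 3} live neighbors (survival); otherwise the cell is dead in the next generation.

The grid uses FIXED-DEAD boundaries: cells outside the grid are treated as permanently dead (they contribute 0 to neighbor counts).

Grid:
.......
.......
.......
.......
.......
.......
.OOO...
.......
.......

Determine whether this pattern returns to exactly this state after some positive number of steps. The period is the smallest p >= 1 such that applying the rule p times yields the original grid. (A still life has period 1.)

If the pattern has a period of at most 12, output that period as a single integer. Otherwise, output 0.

Simulating and comparing each generation to the original:
Gen 0 (original, given above): 3 live cells
Gen 1: 3 live cells, differs from original
Gen 2: 3 live cells, MATCHES original -> period = 2

Answer: 2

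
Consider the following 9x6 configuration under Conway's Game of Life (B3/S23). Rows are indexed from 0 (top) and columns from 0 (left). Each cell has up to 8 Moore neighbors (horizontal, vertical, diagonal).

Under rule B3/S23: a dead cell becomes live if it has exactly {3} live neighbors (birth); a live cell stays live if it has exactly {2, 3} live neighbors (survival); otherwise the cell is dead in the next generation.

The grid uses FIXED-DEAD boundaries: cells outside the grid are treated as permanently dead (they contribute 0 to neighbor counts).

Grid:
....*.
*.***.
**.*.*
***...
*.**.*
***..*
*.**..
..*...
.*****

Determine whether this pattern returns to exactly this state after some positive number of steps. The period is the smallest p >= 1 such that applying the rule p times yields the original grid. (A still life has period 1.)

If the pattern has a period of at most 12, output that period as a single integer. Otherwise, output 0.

Answer: 0

Derivation:
Simulating and comparing each generation to the original:
Gen 0 (original, given above): 29 live cells
Gen 1: 13 live cells, differs from original
Gen 2: 6 live cells, differs from original
Gen 3: 6 live cells, differs from original
Gen 4: 5 live cells, differs from original
Gen 5: 3 live cells, differs from original
Gen 6: 2 live cells, differs from original
Gen 7: 0 live cells, differs from original
Gen 8: 0 live cells, differs from original
Gen 9: 0 live cells, differs from original
Gen 10: 0 live cells, differs from original
Gen 11: 0 live cells, differs from original
Gen 12: 0 live cells, differs from original
No period found within 12 steps.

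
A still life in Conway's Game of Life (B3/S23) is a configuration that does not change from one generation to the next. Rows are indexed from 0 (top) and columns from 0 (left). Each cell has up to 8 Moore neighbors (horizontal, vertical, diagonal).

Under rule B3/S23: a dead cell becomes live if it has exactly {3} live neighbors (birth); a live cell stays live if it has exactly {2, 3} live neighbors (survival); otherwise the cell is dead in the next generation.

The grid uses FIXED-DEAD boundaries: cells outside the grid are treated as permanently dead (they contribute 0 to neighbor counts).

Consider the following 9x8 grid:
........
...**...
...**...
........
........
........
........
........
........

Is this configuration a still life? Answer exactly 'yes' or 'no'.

Compute generation 1 and compare to generation 0 (given above):
Generation 1:
........
...**...
...**...
........
........
........
........
........
........
The grids are IDENTICAL -> still life.

Answer: yes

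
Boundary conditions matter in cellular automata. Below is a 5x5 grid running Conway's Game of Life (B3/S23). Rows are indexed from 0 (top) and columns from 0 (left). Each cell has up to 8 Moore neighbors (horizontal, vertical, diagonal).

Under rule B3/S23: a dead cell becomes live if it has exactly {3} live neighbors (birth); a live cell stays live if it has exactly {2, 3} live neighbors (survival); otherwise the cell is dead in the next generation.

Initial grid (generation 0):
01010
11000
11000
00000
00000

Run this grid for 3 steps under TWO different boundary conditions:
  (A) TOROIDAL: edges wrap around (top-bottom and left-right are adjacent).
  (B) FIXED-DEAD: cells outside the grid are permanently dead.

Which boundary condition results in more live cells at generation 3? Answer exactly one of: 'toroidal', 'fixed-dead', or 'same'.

Answer: toroidal

Derivation:
Under TOROIDAL boundary, generation 3:
11100
00001
00000
00000
11000
Population = 6

Under FIXED-DEAD boundary, generation 3:
00000
00000
00000
00000
00000
Population = 0

Comparison: toroidal=6, fixed-dead=0 -> toroidal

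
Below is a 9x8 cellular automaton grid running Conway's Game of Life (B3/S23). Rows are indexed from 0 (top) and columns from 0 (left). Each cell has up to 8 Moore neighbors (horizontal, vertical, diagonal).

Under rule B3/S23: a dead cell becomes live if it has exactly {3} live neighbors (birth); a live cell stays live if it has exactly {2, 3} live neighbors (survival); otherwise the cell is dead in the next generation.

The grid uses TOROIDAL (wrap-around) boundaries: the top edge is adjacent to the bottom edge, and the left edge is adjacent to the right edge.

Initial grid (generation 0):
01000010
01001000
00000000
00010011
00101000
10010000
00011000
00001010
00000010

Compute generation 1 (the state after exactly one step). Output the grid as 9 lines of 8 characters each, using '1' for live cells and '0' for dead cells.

Answer: 00000100
00000000
00000000
00010000
00101001
00100000
00011100
00011000
00000011

Derivation:
Simulating step by step:
Generation 0 (given above): 16 live cells
Generation 1: 13 live cells
(generation 1 grid is the final answer)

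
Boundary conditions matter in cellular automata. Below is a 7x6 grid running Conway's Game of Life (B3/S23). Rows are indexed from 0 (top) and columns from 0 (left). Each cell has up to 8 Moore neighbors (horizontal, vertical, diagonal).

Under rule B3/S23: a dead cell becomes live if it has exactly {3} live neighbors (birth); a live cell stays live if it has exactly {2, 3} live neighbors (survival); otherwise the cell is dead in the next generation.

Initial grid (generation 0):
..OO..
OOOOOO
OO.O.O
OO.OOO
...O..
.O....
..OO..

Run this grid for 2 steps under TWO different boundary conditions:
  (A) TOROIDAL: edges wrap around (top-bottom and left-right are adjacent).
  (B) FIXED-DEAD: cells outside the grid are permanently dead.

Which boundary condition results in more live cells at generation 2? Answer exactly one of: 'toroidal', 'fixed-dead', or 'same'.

Answer: fixed-dead

Derivation:
Under TOROIDAL boundary, generation 2:
O.....
......
......
O...O.
O..O..
O..O..
O.O.O.
Population = 10

Under FIXED-DEAD boundary, generation 2:
......
......
OO..O.
OO..O.
OO.O..
.O.O..
......
Population = 11

Comparison: toroidal=10, fixed-dead=11 -> fixed-dead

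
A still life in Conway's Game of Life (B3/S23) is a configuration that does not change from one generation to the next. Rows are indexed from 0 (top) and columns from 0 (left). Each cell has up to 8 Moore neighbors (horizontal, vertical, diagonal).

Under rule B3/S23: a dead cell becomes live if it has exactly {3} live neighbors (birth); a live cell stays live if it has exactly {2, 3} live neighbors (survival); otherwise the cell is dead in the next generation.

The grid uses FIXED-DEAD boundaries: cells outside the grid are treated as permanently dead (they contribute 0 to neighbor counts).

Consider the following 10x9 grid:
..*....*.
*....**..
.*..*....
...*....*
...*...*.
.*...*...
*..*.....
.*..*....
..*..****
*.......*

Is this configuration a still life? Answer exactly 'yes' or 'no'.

Compute generation 1 and compare to generation 0 (given above):
Generation 1:
......*..
.*...**..
....**...
..***....
..*.*....
..*.*....
***.*....
.*******.
.*...****
......*.*
Cell (0,2) differs: gen0=1 vs gen1=0 -> NOT a still life.

Answer: no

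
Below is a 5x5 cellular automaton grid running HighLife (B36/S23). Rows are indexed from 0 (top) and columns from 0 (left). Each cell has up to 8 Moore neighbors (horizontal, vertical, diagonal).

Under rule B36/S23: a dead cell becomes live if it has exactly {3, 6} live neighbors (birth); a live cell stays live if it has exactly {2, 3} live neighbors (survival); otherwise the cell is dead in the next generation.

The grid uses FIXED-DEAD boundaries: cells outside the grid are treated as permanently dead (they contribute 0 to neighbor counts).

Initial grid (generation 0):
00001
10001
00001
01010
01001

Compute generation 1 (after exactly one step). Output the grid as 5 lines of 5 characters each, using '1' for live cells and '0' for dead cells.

Simulating step by step:
Generation 0 (given above): 8 live cells
Generation 1: 8 live cells
(generation 1 grid is the final answer)

Answer: 00000
00011
00011
00111
00100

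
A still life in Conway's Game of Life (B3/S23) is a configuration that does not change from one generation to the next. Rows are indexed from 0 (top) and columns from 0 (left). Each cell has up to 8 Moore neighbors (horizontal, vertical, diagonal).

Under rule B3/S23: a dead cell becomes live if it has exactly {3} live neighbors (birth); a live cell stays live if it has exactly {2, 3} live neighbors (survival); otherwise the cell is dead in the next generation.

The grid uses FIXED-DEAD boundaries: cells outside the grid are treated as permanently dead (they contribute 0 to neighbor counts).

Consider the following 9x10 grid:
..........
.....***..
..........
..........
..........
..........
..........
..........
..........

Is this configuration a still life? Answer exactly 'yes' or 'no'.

Answer: no

Derivation:
Compute generation 1 and compare to generation 0 (given above):
Generation 1:
......*...
......*...
......*...
..........
..........
..........
..........
..........
..........
Cell (0,6) differs: gen0=0 vs gen1=1 -> NOT a still life.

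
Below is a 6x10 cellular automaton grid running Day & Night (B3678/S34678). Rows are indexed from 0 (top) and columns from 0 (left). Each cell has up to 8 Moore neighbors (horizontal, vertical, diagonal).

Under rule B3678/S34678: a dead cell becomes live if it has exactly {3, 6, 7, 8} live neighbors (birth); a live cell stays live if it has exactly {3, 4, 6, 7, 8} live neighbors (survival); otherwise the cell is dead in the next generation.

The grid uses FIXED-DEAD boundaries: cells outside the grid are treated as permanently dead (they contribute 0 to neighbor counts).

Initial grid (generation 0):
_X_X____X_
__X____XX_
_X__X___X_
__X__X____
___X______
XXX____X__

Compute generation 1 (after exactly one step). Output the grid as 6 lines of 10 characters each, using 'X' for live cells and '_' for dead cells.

Answer: __X____X__
_XXX___XXX
__XX___X__
___XX_____
__________
__________

Derivation:
Simulating step by step:
Generation 0 (given above): 16 live cells
Generation 1: 13 live cells
(generation 1 grid is the final answer)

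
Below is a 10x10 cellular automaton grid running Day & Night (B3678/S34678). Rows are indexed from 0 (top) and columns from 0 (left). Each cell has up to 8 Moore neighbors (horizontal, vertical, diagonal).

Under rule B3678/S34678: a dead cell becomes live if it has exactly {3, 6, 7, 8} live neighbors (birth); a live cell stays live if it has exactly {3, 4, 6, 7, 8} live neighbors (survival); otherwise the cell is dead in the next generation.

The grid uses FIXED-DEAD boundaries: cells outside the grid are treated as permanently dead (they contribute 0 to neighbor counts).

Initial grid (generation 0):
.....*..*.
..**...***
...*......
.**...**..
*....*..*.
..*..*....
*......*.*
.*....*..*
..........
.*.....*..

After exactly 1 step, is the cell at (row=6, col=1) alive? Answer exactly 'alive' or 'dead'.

Simulating step by step:
Generation 0 (given above): 25 live cells
Generation 1: 17 live cells
.......***
....*...*.
.*.*..*...
..........
..*....*..
.*....*.*.
.*....*.*.
........*.
..........
..........

Cell (6,1) at generation 1: 1 -> alive

Answer: alive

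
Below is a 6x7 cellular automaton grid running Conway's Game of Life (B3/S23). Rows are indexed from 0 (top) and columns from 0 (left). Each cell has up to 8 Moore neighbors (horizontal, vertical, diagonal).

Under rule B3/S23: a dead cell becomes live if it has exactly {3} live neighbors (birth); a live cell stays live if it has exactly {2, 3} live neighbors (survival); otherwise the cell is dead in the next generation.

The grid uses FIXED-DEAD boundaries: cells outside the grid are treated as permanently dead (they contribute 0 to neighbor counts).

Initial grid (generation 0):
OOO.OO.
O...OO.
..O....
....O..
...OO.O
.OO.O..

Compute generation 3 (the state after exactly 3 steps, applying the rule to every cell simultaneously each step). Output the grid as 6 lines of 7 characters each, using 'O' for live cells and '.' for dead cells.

Simulating step by step:
Generation 0 (given above): 16 live cells
Generation 1: 19 live cells
OO.OOO.
O.O.OO.
...OOO.
....OO.
..O.O..
..O.OO.
Generation 2: 11 live cells
OOOO.O.
O.O...O
......O
.......
.......
....OO.
Generation 3: 8 live cells
(generation 3 grid is the final answer)

Answer: O.OO...
O.OO.OO
.......
.......
.......
.......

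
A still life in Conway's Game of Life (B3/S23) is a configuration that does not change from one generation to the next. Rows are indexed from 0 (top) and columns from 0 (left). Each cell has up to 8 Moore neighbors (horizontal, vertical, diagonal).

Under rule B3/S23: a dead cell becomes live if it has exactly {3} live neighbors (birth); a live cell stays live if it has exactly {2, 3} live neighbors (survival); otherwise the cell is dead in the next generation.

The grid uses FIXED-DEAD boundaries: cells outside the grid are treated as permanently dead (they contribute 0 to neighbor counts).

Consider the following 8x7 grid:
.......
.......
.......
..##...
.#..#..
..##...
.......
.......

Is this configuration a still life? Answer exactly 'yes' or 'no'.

Answer: yes

Derivation:
Compute generation 1 and compare to generation 0 (given above):
Generation 1:
.......
.......
.......
..##...
.#..#..
..##...
.......
.......
The grids are IDENTICAL -> still life.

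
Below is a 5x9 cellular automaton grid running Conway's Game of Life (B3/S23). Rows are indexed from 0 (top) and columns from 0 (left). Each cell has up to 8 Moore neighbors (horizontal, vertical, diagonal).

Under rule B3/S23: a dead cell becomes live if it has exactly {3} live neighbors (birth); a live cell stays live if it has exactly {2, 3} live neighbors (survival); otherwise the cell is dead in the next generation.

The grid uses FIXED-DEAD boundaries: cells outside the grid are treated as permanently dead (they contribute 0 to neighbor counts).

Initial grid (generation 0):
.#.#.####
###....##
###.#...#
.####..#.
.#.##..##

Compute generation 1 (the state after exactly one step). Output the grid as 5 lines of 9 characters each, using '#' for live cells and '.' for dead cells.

Answer: ##....#.#
....##...
....#...#
.....#.#.
.#..#..##

Derivation:
Simulating step by step:
Generation 0 (given above): 26 live cells
Generation 1: 14 live cells
(generation 1 grid is the final answer)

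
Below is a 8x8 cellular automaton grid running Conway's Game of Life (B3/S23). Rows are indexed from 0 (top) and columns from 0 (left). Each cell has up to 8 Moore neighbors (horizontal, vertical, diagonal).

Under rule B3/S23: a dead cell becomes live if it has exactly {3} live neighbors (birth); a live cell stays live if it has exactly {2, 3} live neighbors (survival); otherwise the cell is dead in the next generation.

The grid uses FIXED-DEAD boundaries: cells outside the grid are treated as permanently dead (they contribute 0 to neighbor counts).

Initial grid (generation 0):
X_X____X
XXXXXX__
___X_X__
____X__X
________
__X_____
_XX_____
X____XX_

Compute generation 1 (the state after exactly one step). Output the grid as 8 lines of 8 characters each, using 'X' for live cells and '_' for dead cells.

Answer: X_X_X___
X____XX_
_X___XX_
____X___
________
_XX_____
_XX_____
_X______

Derivation:
Simulating step by step:
Generation 0 (given above): 19 live cells
Generation 1: 15 live cells
(generation 1 grid is the final answer)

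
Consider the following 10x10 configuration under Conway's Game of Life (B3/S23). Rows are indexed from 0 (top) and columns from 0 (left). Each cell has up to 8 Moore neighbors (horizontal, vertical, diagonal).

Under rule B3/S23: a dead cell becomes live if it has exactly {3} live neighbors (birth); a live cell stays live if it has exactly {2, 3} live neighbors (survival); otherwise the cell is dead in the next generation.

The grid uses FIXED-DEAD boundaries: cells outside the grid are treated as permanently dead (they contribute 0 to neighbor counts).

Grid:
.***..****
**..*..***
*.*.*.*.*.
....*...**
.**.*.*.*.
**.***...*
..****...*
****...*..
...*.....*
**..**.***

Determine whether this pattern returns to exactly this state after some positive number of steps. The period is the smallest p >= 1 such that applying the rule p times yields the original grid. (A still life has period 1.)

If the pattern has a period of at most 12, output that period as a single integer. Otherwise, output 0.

Simulating and comparing each generation to the original:
Gen 0 (original, given above): 51 live cells
Gen 1: 35 live cells, differs from original
Gen 2: 34 live cells, differs from original
Gen 3: 35 live cells, differs from original
Gen 4: 32 live cells, differs from original
Gen 5: 26 live cells, differs from original
Gen 6: 19 live cells, differs from original
Gen 7: 15 live cells, differs from original
Gen 8: 11 live cells, differs from original
Gen 9: 14 live cells, differs from original
Gen 10: 10 live cells, differs from original
Gen 11: 8 live cells, differs from original
Gen 12: 7 live cells, differs from original
No period found within 12 steps.

Answer: 0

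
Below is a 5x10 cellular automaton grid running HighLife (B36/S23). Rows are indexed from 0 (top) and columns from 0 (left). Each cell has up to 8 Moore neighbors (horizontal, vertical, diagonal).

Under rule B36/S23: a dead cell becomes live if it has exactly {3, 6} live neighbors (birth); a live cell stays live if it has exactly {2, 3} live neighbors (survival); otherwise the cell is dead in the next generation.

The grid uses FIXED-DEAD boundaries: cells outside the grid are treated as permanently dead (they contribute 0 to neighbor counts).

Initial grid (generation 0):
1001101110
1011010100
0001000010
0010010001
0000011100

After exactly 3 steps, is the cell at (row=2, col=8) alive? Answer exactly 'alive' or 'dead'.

Simulating step by step:
Generation 0 (given above): 19 live cells
Generation 1: 21 live cells
0111111110
0110010000
0101001010
0000110110
0000011000
Generation 2: 18 live cells
0101111100
1000000010
0101001010
0000100010
0000111100
Generation 3: 17 live cells
0000111100
1101000010
0000000011
0001100010
0000111100

Cell (2,8) at generation 3: 1 -> alive

Answer: alive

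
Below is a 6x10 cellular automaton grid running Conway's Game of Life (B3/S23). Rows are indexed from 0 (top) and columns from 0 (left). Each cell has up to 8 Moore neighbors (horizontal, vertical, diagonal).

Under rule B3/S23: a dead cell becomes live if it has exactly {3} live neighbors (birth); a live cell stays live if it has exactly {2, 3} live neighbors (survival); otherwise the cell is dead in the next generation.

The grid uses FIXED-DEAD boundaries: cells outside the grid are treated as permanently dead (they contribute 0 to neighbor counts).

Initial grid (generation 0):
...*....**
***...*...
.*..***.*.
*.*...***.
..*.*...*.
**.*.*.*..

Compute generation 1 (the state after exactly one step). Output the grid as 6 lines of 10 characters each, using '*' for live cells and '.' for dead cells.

Simulating step by step:
Generation 0 (given above): 25 live cells
Generation 1: 26 live cells
(generation 1 grid is the final answer)

Answer: .**.......
*****.*.**
...*....*.
..*.*.*.**
*.*.**..*.
.****.....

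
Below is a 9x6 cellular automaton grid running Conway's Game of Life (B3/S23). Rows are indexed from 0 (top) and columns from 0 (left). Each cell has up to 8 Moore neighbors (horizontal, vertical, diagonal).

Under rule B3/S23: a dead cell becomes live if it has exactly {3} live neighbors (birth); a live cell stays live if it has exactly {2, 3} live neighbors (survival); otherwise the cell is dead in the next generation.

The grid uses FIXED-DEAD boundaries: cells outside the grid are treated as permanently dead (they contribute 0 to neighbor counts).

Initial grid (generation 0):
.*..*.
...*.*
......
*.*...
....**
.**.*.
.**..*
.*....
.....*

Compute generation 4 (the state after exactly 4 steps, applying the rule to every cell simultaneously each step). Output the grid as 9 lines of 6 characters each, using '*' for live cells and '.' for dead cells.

Answer: ......
......
......
......
.*..**
*.*..*
*.***.
.***..
......

Derivation:
Simulating step by step:
Generation 0 (given above): 16 live cells
Generation 1: 12 live cells
....*.
....*.
......
......
..*.**
.**.*.
*..*..
.**...
......
Generation 2: 12 live cells
......
......
......
......
.**.**
.**.**
*..*..
.**...
......
Generation 3: 11 live cells
......
......
......
......
.**.**
*....*
*..**.
.**...
......
Generation 4: 13 live cells
(generation 4 grid is the final answer)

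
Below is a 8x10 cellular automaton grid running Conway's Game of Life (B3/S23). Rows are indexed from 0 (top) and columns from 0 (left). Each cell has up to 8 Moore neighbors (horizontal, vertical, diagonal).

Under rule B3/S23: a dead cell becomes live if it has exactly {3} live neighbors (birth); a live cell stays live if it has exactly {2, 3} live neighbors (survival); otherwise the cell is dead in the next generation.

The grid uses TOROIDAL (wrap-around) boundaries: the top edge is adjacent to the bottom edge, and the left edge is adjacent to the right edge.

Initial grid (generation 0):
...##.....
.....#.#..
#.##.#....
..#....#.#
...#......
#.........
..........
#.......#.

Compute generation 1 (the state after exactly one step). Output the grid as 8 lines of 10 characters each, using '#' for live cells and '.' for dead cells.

Simulating step by step:
Generation 0 (given above): 15 live cells
Generation 1: 13 live cells
(generation 1 grid is the final answer)

Answer: ....#.....
..#..##...
.####...#.
.##.#.....
..........
..........
.........#
..........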